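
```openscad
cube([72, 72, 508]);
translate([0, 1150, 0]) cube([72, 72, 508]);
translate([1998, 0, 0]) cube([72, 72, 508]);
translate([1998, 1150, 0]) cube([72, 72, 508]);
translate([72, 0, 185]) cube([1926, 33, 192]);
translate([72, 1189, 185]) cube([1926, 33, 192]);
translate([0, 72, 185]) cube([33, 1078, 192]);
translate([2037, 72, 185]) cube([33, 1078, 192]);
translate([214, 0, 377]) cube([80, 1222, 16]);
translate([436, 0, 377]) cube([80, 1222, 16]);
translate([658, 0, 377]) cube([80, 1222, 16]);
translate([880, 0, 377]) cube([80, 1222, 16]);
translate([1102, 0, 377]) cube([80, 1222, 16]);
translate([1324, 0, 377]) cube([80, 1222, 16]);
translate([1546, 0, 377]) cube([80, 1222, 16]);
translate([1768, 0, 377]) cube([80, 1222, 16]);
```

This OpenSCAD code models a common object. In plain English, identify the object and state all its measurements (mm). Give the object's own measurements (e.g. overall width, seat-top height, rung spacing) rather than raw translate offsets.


A bed frame 2070 mm long (x) by 1222 mm wide (y). Four 72×72 mm corner posts, 508 mm tall, at the corners of the footprint. Four rails of 33 mm thickness and 192 mm height run between adjacent posts with their undersides at z = 185 mm, their outer faces flush with the outside of the frame (the two x-running rails run between the posts' inner faces; the two y-running rails run between the posts' inner faces). 8 slats, each 80 mm wide (x) and 16 mm thick, lie across the top of the two x-running rails, running the full 1222 mm width of the frame in y; along x they sit between the end posts with a 142 mm gap after the −x posts and between neighbouring slats, leaving 150 mm before the +x posts.


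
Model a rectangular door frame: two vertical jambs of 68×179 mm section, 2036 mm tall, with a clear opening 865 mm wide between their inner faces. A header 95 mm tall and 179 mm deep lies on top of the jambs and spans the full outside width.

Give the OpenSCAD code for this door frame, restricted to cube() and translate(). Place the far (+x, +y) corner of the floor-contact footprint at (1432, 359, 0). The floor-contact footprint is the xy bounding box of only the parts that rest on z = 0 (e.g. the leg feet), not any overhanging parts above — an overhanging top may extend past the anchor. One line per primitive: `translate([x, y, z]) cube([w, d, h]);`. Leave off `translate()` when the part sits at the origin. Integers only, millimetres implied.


translate([431, 180, 0]) cube([68, 179, 2036]);
translate([1364, 180, 0]) cube([68, 179, 2036]);
translate([431, 180, 2036]) cube([1001, 179, 95]);


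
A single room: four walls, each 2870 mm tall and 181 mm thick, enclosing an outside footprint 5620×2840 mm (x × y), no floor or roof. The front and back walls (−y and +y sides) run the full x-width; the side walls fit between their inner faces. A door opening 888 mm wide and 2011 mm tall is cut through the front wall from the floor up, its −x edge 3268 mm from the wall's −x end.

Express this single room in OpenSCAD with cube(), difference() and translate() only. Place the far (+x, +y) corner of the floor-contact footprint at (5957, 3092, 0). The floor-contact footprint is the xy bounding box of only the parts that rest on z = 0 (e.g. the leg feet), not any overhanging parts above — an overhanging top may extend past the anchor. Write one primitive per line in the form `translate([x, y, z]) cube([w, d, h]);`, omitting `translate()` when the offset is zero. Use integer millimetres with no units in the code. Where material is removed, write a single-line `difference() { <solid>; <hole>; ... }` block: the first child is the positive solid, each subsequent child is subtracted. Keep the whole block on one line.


difference() { translate([337, 252, 0]) cube([5620, 181, 2870]); translate([3605, 252, 0]) cube([888, 181, 2011]); }
translate([337, 2911, 0]) cube([5620, 181, 2870]);
translate([337, 433, 0]) cube([181, 2478, 2870]);
translate([5776, 433, 0]) cube([181, 2478, 2870]);


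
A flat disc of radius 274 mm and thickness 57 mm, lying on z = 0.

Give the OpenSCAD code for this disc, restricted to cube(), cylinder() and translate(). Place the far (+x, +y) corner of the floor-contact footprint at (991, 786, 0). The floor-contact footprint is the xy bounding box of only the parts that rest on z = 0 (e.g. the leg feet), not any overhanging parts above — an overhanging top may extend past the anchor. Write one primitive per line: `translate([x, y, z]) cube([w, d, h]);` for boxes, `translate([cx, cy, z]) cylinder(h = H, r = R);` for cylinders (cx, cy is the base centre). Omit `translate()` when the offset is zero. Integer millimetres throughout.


translate([717, 512, 0]) cylinder(h = 57, r = 274);


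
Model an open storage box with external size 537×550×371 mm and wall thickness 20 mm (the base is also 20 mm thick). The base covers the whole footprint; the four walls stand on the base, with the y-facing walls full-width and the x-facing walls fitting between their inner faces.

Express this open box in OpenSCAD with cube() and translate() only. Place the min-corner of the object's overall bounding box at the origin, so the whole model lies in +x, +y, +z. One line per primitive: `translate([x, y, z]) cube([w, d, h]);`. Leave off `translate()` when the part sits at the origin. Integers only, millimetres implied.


cube([537, 550, 20]);
translate([0, 0, 20]) cube([537, 20, 351]);
translate([0, 530, 20]) cube([537, 20, 351]);
translate([0, 20, 20]) cube([20, 510, 351]);
translate([517, 20, 20]) cube([20, 510, 351]);


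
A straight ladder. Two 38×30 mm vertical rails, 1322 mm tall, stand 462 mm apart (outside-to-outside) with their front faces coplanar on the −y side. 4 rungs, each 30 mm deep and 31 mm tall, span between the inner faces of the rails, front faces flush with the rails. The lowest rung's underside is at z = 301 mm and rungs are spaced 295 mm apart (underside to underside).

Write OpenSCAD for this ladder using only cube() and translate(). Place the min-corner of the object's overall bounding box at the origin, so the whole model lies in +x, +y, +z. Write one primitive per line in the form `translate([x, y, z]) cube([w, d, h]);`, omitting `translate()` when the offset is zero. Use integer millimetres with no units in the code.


cube([38, 30, 1322]);
translate([424, 0, 0]) cube([38, 30, 1322]);
translate([38, 0, 301]) cube([386, 30, 31]);
translate([38, 0, 596]) cube([386, 30, 31]);
translate([38, 0, 891]) cube([386, 30, 31]);
translate([38, 0, 1186]) cube([386, 30, 31]);


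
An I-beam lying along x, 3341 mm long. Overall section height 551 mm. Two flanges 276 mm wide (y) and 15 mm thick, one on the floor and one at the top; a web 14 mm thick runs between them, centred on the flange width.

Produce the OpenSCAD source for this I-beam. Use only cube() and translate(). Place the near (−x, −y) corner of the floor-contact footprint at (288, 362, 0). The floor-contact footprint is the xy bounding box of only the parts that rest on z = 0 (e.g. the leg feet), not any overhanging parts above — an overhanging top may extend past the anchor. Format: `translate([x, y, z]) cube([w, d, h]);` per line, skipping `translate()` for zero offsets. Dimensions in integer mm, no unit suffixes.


translate([288, 362, 0]) cube([3341, 276, 15]);
translate([288, 493, 15]) cube([3341, 14, 521]);
translate([288, 362, 536]) cube([3341, 276, 15]);


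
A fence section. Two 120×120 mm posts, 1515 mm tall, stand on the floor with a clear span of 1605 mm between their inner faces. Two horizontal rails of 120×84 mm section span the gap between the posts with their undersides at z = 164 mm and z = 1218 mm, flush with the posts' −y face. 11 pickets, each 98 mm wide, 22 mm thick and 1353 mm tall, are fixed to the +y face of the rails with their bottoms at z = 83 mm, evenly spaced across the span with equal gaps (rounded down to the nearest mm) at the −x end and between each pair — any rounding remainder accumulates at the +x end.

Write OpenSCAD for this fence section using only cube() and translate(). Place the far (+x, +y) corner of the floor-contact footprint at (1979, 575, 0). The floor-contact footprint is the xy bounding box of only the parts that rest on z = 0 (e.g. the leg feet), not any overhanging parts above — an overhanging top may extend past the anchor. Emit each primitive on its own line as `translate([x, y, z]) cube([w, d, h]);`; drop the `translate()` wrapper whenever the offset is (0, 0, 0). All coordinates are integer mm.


translate([134, 455, 0]) cube([120, 120, 1515]);
translate([1859, 455, 0]) cube([120, 120, 1515]);
translate([254, 455, 164]) cube([1605, 120, 84]);
translate([254, 455, 1218]) cube([1605, 120, 84]);
translate([297, 575, 83]) cube([98, 22, 1353]);
translate([438, 575, 83]) cube([98, 22, 1353]);
translate([579, 575, 83]) cube([98, 22, 1353]);
translate([720, 575, 83]) cube([98, 22, 1353]);
translate([861, 575, 83]) cube([98, 22, 1353]);
translate([1002, 575, 83]) cube([98, 22, 1353]);
translate([1143, 575, 83]) cube([98, 22, 1353]);
translate([1284, 575, 83]) cube([98, 22, 1353]);
translate([1425, 575, 83]) cube([98, 22, 1353]);
translate([1566, 575, 83]) cube([98, 22, 1353]);
translate([1707, 575, 83]) cube([98, 22, 1353]);


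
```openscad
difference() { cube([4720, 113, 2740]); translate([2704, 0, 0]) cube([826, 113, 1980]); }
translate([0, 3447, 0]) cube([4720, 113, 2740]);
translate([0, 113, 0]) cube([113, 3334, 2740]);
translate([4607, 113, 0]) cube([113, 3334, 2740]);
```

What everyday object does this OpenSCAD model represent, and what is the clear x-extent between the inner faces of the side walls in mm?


A single room. The interior width is 4494 mm.

Four walls enclosing a rectangle with a door in the front wall — a room. Outside width 4720 minus two 113 mm walls gives 4494 mm.


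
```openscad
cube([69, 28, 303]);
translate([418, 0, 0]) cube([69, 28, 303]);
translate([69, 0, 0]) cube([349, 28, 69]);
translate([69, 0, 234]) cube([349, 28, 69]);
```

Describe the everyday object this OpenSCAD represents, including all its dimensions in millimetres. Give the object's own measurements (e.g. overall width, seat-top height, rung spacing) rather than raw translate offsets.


A rectangular picture frame lying in the x–z plane (depth along y). The opening is 349 mm wide (x) by 165 mm tall (z), surrounded by a border 69 mm wide on all four sides. The frame is 28 mm deep and is made of two full-height vertical stiles with two horizontal rails fitted between them.


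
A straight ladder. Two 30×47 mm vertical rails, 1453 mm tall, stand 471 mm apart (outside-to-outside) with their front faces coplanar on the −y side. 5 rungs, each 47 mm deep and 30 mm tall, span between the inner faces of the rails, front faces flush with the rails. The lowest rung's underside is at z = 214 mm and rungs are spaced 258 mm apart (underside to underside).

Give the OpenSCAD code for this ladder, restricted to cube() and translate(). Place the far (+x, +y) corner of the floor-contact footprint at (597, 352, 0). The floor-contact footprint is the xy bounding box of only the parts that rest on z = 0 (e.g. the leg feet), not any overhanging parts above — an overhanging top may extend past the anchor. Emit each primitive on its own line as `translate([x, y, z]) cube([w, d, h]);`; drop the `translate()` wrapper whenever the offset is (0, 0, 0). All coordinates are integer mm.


translate([126, 305, 0]) cube([30, 47, 1453]);
translate([567, 305, 0]) cube([30, 47, 1453]);
translate([156, 305, 214]) cube([411, 47, 30]);
translate([156, 305, 472]) cube([411, 47, 30]);
translate([156, 305, 730]) cube([411, 47, 30]);
translate([156, 305, 988]) cube([411, 47, 30]);
translate([156, 305, 1246]) cube([411, 47, 30]);


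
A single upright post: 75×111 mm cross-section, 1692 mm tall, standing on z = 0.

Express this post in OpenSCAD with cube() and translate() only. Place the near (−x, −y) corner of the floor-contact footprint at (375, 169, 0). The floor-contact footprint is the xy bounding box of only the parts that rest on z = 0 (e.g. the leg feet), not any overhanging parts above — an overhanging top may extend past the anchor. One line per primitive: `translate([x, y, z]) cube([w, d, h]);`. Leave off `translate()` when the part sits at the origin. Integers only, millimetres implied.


translate([375, 169, 0]) cube([75, 111, 1692]);


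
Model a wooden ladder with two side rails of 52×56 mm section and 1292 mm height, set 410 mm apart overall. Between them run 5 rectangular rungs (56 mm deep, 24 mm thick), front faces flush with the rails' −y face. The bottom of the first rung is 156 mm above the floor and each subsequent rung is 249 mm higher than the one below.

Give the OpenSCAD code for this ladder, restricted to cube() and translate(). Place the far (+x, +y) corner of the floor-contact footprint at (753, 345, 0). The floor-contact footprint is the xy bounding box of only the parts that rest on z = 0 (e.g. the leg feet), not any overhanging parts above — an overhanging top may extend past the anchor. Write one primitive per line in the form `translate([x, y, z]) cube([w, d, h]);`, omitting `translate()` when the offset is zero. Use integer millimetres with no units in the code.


translate([343, 289, 0]) cube([52, 56, 1292]);
translate([701, 289, 0]) cube([52, 56, 1292]);
translate([395, 289, 156]) cube([306, 56, 24]);
translate([395, 289, 405]) cube([306, 56, 24]);
translate([395, 289, 654]) cube([306, 56, 24]);
translate([395, 289, 903]) cube([306, 56, 24]);
translate([395, 289, 1152]) cube([306, 56, 24]);


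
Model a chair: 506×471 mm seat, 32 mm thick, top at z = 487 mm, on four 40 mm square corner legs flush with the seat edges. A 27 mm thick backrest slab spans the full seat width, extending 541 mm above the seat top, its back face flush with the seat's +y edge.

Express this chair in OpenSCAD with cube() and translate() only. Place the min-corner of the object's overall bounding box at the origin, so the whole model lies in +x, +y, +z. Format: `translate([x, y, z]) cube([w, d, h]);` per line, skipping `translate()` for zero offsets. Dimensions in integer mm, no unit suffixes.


translate([0, 0, 455]) cube([506, 471, 32]);
cube([40, 40, 455]);
translate([466, 0, 0]) cube([40, 40, 455]);
translate([0, 431, 0]) cube([40, 40, 455]);
translate([466, 431, 0]) cube([40, 40, 455]);
translate([0, 444, 487]) cube([506, 27, 541]);


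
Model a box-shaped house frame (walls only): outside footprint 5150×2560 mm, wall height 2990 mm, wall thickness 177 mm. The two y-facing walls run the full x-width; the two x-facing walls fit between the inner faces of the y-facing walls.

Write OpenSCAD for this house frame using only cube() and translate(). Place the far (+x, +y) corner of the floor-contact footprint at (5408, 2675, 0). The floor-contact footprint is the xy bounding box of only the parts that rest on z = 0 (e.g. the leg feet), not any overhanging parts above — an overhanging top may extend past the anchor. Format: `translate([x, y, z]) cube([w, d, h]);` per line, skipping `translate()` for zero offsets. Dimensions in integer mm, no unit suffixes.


translate([258, 115, 0]) cube([5150, 177, 2990]);
translate([258, 2498, 0]) cube([5150, 177, 2990]);
translate([258, 292, 0]) cube([177, 2206, 2990]);
translate([5231, 292, 0]) cube([177, 2206, 2990]);


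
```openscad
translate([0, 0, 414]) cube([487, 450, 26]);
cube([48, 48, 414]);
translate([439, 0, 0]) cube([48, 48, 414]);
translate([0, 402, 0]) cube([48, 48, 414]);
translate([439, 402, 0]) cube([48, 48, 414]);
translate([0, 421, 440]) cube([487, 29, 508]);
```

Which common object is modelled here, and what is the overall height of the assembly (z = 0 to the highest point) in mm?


A chair. The overall height is 948 mm.

A slab on four corner posts with a tall panel at the back — a chair. The seat slab sits at z = 414 with thickness 26, and the 508 mm backrest starts at the seat top, so the overall height is 414 + 26 + 508 = 948 mm.


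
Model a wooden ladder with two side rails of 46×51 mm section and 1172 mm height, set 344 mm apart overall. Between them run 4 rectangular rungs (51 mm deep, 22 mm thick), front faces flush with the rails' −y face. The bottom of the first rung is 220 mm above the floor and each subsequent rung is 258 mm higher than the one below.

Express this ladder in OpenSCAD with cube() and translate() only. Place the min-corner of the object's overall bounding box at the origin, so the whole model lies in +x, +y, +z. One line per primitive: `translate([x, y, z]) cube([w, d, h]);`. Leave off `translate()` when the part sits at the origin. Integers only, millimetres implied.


cube([46, 51, 1172]);
translate([298, 0, 0]) cube([46, 51, 1172]);
translate([46, 0, 220]) cube([252, 51, 22]);
translate([46, 0, 478]) cube([252, 51, 22]);
translate([46, 0, 736]) cube([252, 51, 22]);
translate([46, 0, 994]) cube([252, 51, 22]);


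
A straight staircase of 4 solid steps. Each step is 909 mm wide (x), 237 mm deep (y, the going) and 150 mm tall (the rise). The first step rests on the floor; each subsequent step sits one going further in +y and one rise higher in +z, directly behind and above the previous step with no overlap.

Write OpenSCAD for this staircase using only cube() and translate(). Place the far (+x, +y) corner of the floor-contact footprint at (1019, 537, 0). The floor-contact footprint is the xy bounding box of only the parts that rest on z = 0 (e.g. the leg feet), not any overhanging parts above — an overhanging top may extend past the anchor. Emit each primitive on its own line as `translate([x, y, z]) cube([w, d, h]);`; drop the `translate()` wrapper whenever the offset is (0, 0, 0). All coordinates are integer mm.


translate([110, 300, 0]) cube([909, 237, 150]);
translate([110, 537, 150]) cube([909, 237, 150]);
translate([110, 774, 300]) cube([909, 237, 150]);
translate([110, 1011, 450]) cube([909, 237, 150]);


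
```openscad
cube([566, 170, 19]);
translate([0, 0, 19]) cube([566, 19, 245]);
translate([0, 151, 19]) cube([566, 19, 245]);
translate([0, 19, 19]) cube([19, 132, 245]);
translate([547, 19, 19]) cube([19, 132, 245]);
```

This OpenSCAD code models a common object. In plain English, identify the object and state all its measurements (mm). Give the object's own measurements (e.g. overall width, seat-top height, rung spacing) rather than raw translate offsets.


An open-topped rectangular box: outside dimensions 566×170×264 mm, with a uniform wall and base thickness of 19 mm. The base is a full 566×170 slab on the floor; four walls sit on top of the base. The front and back walls (the −y and +y sides) span the full width; the two side walls fit between them.


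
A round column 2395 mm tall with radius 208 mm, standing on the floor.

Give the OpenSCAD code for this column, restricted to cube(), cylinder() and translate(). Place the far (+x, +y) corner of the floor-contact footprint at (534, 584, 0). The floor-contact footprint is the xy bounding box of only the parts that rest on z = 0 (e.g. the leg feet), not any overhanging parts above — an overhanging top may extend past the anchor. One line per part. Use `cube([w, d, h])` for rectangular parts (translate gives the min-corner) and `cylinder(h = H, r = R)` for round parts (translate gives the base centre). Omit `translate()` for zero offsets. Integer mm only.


translate([326, 376, 0]) cylinder(h = 2395, r = 208);


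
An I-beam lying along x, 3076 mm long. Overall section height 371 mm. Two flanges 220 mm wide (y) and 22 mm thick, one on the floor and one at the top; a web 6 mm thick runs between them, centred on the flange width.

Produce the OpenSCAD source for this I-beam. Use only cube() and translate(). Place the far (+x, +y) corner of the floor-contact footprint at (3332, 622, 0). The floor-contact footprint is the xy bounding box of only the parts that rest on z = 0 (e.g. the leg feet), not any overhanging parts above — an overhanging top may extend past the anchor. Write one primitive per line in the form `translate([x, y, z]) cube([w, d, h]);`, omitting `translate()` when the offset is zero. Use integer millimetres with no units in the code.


translate([256, 402, 0]) cube([3076, 220, 22]);
translate([256, 509, 22]) cube([3076, 6, 327]);
translate([256, 402, 349]) cube([3076, 220, 22]);


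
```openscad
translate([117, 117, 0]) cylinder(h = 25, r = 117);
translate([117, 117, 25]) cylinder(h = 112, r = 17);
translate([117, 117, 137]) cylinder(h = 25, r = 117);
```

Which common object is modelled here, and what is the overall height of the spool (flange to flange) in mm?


A spool. The overall height is 162 mm.

Three coaxial cylinders, large–small–large — a spool. Two 25 mm flanges and a 112 mm core give 25 + 112 + 25 = 162 mm.


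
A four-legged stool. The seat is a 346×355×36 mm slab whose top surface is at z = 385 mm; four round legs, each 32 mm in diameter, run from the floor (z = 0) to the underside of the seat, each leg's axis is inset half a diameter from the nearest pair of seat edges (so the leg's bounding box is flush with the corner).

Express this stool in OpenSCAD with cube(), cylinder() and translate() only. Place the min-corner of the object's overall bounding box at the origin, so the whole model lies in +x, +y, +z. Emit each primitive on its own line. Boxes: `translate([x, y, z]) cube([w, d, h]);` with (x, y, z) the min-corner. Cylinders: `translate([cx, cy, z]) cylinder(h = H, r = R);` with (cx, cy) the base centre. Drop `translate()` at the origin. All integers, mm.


translate([0, 0, 349]) cube([346, 355, 36]);
translate([16, 16, 0]) cylinder(h = 349, r = 16);
translate([330, 16, 0]) cylinder(h = 349, r = 16);
translate([16, 339, 0]) cylinder(h = 349, r = 16);
translate([330, 339, 0]) cylinder(h = 349, r = 16);


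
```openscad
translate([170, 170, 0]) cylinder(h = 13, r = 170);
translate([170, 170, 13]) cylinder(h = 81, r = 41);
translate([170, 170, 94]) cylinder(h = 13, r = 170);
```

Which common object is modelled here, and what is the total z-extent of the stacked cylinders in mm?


A spool. The overall height is 107 mm.

Three coaxial cylinders, large–small–large — a spool. Two 13 mm flanges and a 81 mm core give 13 + 81 + 13 = 107 mm.


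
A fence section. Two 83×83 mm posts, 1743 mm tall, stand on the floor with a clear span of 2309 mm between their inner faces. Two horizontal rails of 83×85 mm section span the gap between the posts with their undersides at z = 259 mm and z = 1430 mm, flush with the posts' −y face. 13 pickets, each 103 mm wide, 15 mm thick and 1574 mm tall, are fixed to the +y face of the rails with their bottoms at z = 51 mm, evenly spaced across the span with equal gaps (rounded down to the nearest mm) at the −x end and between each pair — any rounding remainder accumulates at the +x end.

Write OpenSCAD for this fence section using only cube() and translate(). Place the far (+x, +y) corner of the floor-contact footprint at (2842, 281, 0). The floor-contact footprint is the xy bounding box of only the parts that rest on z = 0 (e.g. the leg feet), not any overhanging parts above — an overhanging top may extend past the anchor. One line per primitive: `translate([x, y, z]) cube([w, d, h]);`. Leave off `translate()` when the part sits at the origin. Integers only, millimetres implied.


translate([367, 198, 0]) cube([83, 83, 1743]);
translate([2759, 198, 0]) cube([83, 83, 1743]);
translate([450, 198, 259]) cube([2309, 83, 85]);
translate([450, 198, 1430]) cube([2309, 83, 85]);
translate([519, 281, 51]) cube([103, 15, 1574]);
translate([691, 281, 51]) cube([103, 15, 1574]);
translate([863, 281, 51]) cube([103, 15, 1574]);
translate([1035, 281, 51]) cube([103, 15, 1574]);
translate([1207, 281, 51]) cube([103, 15, 1574]);
translate([1379, 281, 51]) cube([103, 15, 1574]);
translate([1551, 281, 51]) cube([103, 15, 1574]);
translate([1723, 281, 51]) cube([103, 15, 1574]);
translate([1895, 281, 51]) cube([103, 15, 1574]);
translate([2067, 281, 51]) cube([103, 15, 1574]);
translate([2239, 281, 51]) cube([103, 15, 1574]);
translate([2411, 281, 51]) cube([103, 15, 1574]);
translate([2583, 281, 51]) cube([103, 15, 1574]);


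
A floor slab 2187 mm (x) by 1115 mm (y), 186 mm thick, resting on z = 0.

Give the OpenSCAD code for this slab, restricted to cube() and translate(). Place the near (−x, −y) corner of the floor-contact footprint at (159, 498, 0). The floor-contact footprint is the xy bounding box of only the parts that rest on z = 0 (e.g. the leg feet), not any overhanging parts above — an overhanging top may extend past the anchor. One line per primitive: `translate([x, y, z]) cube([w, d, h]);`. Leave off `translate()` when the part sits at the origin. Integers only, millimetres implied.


translate([159, 498, 0]) cube([2187, 1115, 186]);


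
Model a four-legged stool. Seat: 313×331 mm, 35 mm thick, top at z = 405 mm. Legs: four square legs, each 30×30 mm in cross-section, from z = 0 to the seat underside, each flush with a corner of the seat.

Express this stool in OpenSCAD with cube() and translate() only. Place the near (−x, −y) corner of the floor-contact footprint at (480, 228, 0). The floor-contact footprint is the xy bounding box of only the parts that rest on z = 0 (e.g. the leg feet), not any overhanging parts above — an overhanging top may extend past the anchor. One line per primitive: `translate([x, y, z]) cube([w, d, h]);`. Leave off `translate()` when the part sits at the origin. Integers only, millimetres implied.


translate([480, 228, 370]) cube([313, 331, 35]);
translate([480, 228, 0]) cube([30, 30, 370]);
translate([763, 228, 0]) cube([30, 30, 370]);
translate([480, 529, 0]) cube([30, 30, 370]);
translate([763, 529, 0]) cube([30, 30, 370]);


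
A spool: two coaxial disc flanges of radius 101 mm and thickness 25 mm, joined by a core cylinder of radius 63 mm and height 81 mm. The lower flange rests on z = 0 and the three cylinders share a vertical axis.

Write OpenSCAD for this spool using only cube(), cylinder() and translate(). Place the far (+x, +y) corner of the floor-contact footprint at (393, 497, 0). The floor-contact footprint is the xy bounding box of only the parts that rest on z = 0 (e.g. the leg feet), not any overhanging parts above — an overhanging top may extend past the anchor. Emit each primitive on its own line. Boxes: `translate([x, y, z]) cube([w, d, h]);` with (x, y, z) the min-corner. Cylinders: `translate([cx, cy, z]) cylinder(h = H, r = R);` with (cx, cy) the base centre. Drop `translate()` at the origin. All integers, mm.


translate([292, 396, 0]) cylinder(h = 25, r = 101);
translate([292, 396, 25]) cylinder(h = 81, r = 63);
translate([292, 396, 106]) cylinder(h = 25, r = 101);


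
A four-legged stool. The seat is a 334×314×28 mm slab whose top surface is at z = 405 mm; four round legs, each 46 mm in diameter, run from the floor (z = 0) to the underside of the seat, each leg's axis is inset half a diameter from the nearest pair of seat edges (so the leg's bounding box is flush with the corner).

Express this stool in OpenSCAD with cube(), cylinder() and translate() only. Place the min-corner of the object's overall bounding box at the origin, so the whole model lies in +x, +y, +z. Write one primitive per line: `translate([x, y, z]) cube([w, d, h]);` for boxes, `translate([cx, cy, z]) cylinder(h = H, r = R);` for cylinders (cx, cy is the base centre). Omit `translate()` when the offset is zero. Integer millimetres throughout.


translate([0, 0, 377]) cube([334, 314, 28]);
translate([23, 23, 0]) cylinder(h = 377, r = 23);
translate([311, 23, 0]) cylinder(h = 377, r = 23);
translate([23, 291, 0]) cylinder(h = 377, r = 23);
translate([311, 291, 0]) cylinder(h = 377, r = 23);


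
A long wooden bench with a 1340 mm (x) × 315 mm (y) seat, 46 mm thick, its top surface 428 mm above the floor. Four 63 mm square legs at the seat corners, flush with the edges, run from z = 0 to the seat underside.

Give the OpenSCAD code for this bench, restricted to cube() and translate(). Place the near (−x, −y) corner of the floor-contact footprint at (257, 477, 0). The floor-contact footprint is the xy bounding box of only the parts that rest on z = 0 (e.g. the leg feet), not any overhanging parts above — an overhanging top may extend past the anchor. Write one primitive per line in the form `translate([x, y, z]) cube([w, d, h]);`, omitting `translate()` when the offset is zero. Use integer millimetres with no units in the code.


translate([257, 477, 382]) cube([1340, 315, 46]);
translate([257, 477, 0]) cube([63, 63, 382]);
translate([257, 729, 0]) cube([63, 63, 382]);
translate([1534, 477, 0]) cube([63, 63, 382]);
translate([1534, 729, 0]) cube([63, 63, 382]);


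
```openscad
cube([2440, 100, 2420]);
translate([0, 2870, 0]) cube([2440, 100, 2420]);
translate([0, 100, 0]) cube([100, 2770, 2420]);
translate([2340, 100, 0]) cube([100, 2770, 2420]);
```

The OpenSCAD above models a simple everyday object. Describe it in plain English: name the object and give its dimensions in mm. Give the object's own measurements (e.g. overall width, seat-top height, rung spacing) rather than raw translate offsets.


The wall frame of a small rectangular building: four walls, each 2420 mm tall and 100 mm thick, enclosing a footprint 2440 mm (x) by 2970 mm (y) outside-to-outside, with no floor or roof. The front and back walls (the −y and +y sides) span the full width; the two side walls fit between them.


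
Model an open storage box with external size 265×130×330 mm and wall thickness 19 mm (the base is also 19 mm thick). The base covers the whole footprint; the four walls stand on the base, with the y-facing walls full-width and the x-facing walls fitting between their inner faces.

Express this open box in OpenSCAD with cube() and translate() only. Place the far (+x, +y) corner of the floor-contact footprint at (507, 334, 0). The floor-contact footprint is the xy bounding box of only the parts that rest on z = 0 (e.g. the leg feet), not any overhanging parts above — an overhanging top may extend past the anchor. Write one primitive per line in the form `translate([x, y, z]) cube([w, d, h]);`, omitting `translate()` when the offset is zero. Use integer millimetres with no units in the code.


translate([242, 204, 0]) cube([265, 130, 19]);
translate([242, 204, 19]) cube([265, 19, 311]);
translate([242, 315, 19]) cube([265, 19, 311]);
translate([242, 223, 19]) cube([19, 92, 311]);
translate([488, 223, 19]) cube([19, 92, 311]);


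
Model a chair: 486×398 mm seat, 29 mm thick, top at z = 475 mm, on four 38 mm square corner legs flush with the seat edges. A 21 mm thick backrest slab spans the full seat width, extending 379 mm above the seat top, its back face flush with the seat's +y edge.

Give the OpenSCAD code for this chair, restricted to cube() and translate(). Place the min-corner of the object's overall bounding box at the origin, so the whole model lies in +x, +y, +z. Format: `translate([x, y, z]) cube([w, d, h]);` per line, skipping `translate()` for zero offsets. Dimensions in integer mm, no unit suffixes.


translate([0, 0, 446]) cube([486, 398, 29]);
cube([38, 38, 446]);
translate([448, 0, 0]) cube([38, 38, 446]);
translate([0, 360, 0]) cube([38, 38, 446]);
translate([448, 360, 0]) cube([38, 38, 446]);
translate([0, 377, 475]) cube([486, 21, 379]);


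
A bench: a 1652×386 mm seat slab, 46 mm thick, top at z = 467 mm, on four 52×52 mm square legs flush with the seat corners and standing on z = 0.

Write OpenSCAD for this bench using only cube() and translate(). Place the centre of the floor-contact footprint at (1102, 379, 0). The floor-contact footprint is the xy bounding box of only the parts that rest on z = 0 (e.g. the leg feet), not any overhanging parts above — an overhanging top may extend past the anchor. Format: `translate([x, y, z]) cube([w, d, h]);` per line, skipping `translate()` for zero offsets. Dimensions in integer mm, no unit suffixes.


translate([276, 186, 421]) cube([1652, 386, 46]);
translate([276, 186, 0]) cube([52, 52, 421]);
translate([276, 520, 0]) cube([52, 52, 421]);
translate([1876, 186, 0]) cube([52, 52, 421]);
translate([1876, 520, 0]) cube([52, 52, 421]);


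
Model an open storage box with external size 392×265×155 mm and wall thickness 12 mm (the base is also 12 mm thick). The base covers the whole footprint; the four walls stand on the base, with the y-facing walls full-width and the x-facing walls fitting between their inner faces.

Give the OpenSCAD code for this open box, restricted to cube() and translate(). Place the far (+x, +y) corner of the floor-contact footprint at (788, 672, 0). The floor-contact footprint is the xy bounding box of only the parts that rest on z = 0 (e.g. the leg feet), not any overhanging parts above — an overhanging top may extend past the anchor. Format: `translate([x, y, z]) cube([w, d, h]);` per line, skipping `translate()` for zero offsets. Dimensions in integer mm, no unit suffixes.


translate([396, 407, 0]) cube([392, 265, 12]);
translate([396, 407, 12]) cube([392, 12, 143]);
translate([396, 660, 12]) cube([392, 12, 143]);
translate([396, 419, 12]) cube([12, 241, 143]);
translate([776, 419, 12]) cube([12, 241, 143]);


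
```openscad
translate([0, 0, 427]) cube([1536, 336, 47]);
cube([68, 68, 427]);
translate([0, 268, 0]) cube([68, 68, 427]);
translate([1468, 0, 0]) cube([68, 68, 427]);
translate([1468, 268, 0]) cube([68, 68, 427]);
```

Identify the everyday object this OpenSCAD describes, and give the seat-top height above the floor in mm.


A bench. The seat-top height is 474 mm.

A long slab on four corner posts — a bench. The slab sits at z = 427 with thickness 47, so the top is 427 + 47 = 474 mm.


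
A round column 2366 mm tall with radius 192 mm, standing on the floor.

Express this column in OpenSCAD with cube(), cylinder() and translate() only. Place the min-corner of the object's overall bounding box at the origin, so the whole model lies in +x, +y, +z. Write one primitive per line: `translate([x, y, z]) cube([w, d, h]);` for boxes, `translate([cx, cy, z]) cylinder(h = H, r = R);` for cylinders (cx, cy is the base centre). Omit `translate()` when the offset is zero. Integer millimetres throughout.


translate([192, 192, 0]) cylinder(h = 2366, r = 192);


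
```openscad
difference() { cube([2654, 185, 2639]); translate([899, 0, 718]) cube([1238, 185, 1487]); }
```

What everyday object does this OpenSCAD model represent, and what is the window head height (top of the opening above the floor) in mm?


A wall with a window opening. The window head height is 2205 mm.

A wall with a rectangular opening subtracted — a window. Sill at z = 718, opening 1487 mm tall, so the head is at 718 + 1487 = 2205 mm.


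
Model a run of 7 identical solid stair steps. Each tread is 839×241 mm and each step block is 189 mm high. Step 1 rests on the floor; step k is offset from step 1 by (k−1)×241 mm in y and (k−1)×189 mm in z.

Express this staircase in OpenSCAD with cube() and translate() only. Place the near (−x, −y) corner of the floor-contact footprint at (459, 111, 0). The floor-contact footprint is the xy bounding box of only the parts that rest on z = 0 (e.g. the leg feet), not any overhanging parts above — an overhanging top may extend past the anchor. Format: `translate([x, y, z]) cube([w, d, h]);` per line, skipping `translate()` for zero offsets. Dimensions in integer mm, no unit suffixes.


translate([459, 111, 0]) cube([839, 241, 189]);
translate([459, 352, 189]) cube([839, 241, 189]);
translate([459, 593, 378]) cube([839, 241, 189]);
translate([459, 834, 567]) cube([839, 241, 189]);
translate([459, 1075, 756]) cube([839, 241, 189]);
translate([459, 1316, 945]) cube([839, 241, 189]);
translate([459, 1557, 1134]) cube([839, 241, 189]);


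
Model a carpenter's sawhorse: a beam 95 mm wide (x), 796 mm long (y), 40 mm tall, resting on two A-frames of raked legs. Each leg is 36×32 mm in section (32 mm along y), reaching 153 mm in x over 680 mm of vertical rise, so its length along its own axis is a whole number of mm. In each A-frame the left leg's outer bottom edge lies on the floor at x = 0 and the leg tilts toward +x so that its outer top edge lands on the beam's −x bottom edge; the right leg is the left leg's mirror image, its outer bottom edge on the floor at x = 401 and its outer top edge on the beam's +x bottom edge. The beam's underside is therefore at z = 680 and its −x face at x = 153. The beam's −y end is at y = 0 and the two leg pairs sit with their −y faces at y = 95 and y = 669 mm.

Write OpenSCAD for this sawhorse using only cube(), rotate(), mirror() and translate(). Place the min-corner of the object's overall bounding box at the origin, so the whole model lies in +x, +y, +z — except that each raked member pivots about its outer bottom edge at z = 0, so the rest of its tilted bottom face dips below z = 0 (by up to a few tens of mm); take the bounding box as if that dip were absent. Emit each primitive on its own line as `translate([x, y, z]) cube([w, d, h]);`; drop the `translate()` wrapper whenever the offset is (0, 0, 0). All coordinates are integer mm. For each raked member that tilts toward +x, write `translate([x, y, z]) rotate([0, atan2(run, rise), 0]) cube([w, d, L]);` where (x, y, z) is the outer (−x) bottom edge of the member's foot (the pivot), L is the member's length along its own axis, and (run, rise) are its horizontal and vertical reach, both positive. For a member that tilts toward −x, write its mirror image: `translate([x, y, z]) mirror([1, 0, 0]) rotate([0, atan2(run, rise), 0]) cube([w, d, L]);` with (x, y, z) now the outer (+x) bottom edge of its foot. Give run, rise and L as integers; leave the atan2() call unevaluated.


translate([153, 0, 680]) cube([95, 796, 40]);
translate([0, 95, 0]) rotate([0, atan2(153, 680), 0]) cube([36, 32, 697]);
translate([401, 95, 0]) mirror([1, 0, 0]) rotate([0, atan2(153, 680), 0]) cube([36, 32, 697]);
translate([0, 669, 0]) rotate([0, atan2(153, 680), 0]) cube([36, 32, 697]);
translate([401, 669, 0]) mirror([1, 0, 0]) rotate([0, atan2(153, 680), 0]) cube([36, 32, 697]);


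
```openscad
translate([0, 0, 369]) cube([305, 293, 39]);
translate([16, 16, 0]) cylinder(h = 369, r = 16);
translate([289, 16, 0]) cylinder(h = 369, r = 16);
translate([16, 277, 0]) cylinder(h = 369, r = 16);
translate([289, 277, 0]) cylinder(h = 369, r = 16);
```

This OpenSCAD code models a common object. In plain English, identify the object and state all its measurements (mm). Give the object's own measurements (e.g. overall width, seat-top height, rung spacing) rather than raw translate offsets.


A four-legged stool. The seat is a 305×293×39 mm slab whose top surface is at z = 408 mm; four round legs, each 32 mm in diameter, run from the floor (z = 0) to the underside of the seat, each leg's axis is inset half a diameter from the nearest pair of seat edges (so the leg's bounding box is flush with the corner).


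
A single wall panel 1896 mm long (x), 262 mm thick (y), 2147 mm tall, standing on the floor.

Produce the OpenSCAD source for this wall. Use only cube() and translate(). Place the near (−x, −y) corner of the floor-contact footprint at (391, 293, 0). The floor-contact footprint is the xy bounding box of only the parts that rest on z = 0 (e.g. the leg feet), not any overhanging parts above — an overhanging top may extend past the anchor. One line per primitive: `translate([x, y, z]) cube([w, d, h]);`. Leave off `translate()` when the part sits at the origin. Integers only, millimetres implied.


translate([391, 293, 0]) cube([1896, 262, 2147]);


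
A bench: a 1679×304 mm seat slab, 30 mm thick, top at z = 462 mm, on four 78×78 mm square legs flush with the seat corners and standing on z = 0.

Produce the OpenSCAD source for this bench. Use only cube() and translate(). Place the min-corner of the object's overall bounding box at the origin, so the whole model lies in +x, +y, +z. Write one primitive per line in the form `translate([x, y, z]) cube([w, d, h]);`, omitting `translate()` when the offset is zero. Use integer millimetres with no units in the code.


// leg_h = 462 − 30 = 432
translate([0, 0, 432]) cube([1679, 304, 30]);
cube([78, 78, 432]);
translate([0, 226, 0]) cube([78, 78, 432]);
translate([1601, 0, 0]) cube([78, 78, 432]);
translate([1601, 226, 0]) cube([78, 78, 432]);
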